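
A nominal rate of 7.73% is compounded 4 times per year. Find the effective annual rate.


Formula: EAR = (1 + r/m)^m - 1
Period rate: r/m = 0.0773 / 4 = 0.019325
Compounding: (1 + 0.019325)^4 = 1.07957
EAR = 1.07957 - 1 = 0.07957

0.07957


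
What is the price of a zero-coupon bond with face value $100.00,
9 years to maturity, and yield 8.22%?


Formula: Price = FV / (1 + r)^n
Substituting: Price = $100.00 / (1 + 0.0822)^9
Discount factor: (1.0822)^9 = 2.035953
Price = $100.00 / 2.035953 = $49.12

$49.12


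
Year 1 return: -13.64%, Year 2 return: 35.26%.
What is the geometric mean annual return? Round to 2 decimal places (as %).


Formula: Geometric mean = ((1+r1)*(1+r2))^(1/2) - 1
Product: (1 + -0.1364) * (1 + 0.3526) = 0.8636 * 1.3526 = 1.168105
Square root: 1.168105^0.5 = 1.080789
Geometric mean = 1.080789 - 1 = 0.080789
As percentage: 8.08%

8.08%


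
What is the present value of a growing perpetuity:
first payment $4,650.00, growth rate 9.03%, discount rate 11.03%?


Formula: PV = C / (r - g)
Spread: r - g = 0.1103 - 0.0903 = 0.02
Substituting: PV = $4,650.00 / 0.02
PV = $232,500.00

$232,500.00


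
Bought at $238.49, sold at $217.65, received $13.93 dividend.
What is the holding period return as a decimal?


Formula: HPR = (P1 - P0 + D) / P0
Gain: $217.65 - $238.49 + $13.93 = -$6.91
HPR = -$6.91 / $238.49 = -0.029

-0.029


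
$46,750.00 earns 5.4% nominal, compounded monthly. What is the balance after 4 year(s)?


Formula: FV = P * (1 + r/m)^(m*t)
Period rate: r/m = 0.054 / 12 = 0.0045
Total periods: m*t = 12 * 4 = 48
Growth factor: (1 + 0.0045)^48 = 1.240501
FV = $46,750.00 * 1.240501 = $57,993.43

$57,993.43


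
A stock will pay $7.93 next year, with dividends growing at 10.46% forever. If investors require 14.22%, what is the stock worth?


Formula: P = D1 / (r - g)
Spread: r - g = 0.1422 - 0.1046 = 0.0376
Substituting: P = $7.93 / 0.0376
P = $210.90

$210.90


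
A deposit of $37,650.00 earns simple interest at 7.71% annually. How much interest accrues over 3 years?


Formula: I = P * r * t
Substituting: I = $37,650.00 * 0.0771 * 3
Step: I = $37,650.00 * 0.2313
I = $8,708.45

$8,708.45


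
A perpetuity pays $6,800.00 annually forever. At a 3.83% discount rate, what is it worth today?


Formula: PV = C / r
Substituting: PV = $6,800.00 / 0.0383
PV = $177,545.69

$177,545.69


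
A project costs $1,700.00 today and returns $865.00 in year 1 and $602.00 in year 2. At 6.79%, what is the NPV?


Formula: NPV = C0 + C1/(1+r) + C2/(1+r)^2
Discount C1: $865.00 / (1 + 0.0679) = $810.00
Discount C2: $602.00 / (1 + 0.0679)^2 = $527.88
NPV = -$1,700.00 + $810.00 + $527.88 = -$362.12

-$362.12


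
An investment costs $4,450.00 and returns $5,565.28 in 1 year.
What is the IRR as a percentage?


Formula: IRR = C1/C0 - 1
Substituting: IRR = $5,565.28 / $4,450.00 - 1
Ratio: 1.250625 - 1 = 0.250625
IRR = 25.0625%

25.0625%


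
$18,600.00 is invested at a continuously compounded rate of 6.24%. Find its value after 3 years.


Formula: FV = P * e^(r*t)
Exponent: r*t = 0.0624 * 3 = 0.1872
e^(0.1872) = 1.205868
FV = $18,600.00 * 1.205868 = $22,429.15

$22,429.15


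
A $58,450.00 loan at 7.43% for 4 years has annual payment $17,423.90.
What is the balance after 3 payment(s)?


Formula: Balance = PV*(1+r)^k - PMT*((1+r)^k - 1)/r
Growth: (1 + 0.0743)^3 = 1.239872
Accumulated factor: ((1+r)^k - 1)/r = 3.22842
Balance = $58,450.00 * 1.239872 - $17,423.90 * 3.22842
Balance = $16,218.82

$16,218.82


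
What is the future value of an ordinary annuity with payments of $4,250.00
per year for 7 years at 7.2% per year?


Formula: FV = PMT * ((1+r)^n - 1) / r
Growth factor: (1 + 0.072)^7 = 1.62691
Numerator: 1.62691 - 1 = 0.62691
FV = $4,250.00 * 0.62691 / 0.072 = $37,005.10

$37,005.10


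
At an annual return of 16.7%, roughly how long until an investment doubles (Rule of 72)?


Formula: Years ≈ 72 / r
Substituting: Years ≈ 72 / 16.7
Years ≈ 4.3

4.3 years


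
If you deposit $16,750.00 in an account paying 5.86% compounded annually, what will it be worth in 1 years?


Formula: FV = P * (1 + r)^n
Substituting: FV = $16,750.00 * (1 + 0.0586)^1
Growth factor: (1.0586)^1 = 1.0586
FV = $16,750.00 * 1.0586 = $17,731.55

$17,731.55


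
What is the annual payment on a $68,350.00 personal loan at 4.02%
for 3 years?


Formula: PMT = PV * r / (1 - (1+r)^(-n))
Denominator: 1 - (1 + 0.0402)^(-3) = 0.111516
Numerator: $68,350.00 * 0.0402 = 2747.67
PMT = 2747.67 / 0.111516 = $24,639.17

$24,639.17


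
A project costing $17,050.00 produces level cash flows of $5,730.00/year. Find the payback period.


Formula: Payback = investment / annual cash flow
Substituting: Payback = $17,050.00 / $5,730.00
Payback = 2.9756 years

2.9756 years


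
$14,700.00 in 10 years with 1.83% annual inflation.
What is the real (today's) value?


Formula: Real value = nominal / (1 + inflation)^years
Price level: (1 + 0.0183)^10 = 1.19883
Real value = $14,700.00 / 1.19883 = $12,261.96

$12,261.96


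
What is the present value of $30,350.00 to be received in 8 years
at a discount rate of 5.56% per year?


Formula: PV = FV / (1 + r)^n
Substituting: PV = $30,350.00 / (1 + 0.0556)^8
Discount factor: (1.0556)^8 = 1.541683
PV = $30,350.00 / 1.541683 = $19,686.28

$19,686.28


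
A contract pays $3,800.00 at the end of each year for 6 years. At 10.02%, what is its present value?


Formula: PV = PMT * (1 - (1+r)^(-n)) / r
Discount factor: (1 + 0.1002)^(-6) = 0.563859
Bracket: 1 - 0.563859 = 0.436141
PV = $3,800.00 * 0.436141 / 0.1002 = $16,540.30

$16,540.30


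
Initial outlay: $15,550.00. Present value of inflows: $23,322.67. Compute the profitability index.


Formula: PI = PV(cash flows) / initial investment
Substituting: PI = $23,322.67 / $15,550.00
PI = 1.4999

1.4999


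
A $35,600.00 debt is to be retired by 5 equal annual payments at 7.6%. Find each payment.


Formula: PMT = PV * r / (1 - (1+r)^(-n))
Denominator: 1 - (1 + 0.076)^(-5) = 0.306672
Numerator: $35,600.00 * 0.076 = 2705.6
PMT = 2705.6 / 0.306672 = $8,822.45

$8,822.45


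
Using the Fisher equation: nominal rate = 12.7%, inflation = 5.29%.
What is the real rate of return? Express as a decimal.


Formula: (1 + r_real) = (1 + r_nom) / (1 + inflation)
Substituting: (1 + r_real) = 1.127 / 1.0529
(1 + r_real) = 1.070377
r_real = 1.070377 - 1 = 0.070377

0.070377


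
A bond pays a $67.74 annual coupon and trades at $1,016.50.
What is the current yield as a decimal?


Formula: Current yield = annual coupon / price
Substituting: CY = $67.74 / $1,016.50
CY = 0.06664

0.06664


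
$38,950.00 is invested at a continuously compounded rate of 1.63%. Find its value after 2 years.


Formula: FV = P * e^(r*t)
Exponent: r*t = 0.0163 * 2 = 0.0326
e^(0.0326) = 1.033137
FV = $38,950.00 * 1.033137 = $40,240.69

$40,240.69


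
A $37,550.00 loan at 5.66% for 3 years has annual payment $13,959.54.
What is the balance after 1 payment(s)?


Formula: Balance = PV*(1+r)^k - PMT*((1+r)^k - 1)/r
Growth: (1 + 0.0566)^1 = 1.0566
Accumulated factor: ((1+r)^k - 1)/r = 1.0
Balance = $37,550.00 * 1.0566 - $13,959.54 * 1.0
Balance = $25,715.79

$25,715.79


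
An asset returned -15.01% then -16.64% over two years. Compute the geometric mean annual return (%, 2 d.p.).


Formula: Geometric mean = ((1+r1)*(1+r2))^(1/2) - 1
Product: (1 + -0.1501) * (1 + -0.1664) = 0.8499 * 0.8336 = 0.708477
Square root: 0.708477^0.5 = 0.841711
Geometric mean = 0.841711 - 1 = -0.158289
As percentage: -15.83%

-15.83%


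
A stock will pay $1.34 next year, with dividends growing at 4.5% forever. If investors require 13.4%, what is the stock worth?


Formula: P = D1 / (r - g)
Spread: r - g = 0.134 - 0.045 = 0.089
Substituting: P = $1.34 / 0.089
P = $15.06

$15.06


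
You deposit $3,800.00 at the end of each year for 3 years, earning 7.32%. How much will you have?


Formula: FV = PMT * ((1+r)^n - 1) / r
Growth factor: (1 + 0.0732)^3 = 1.236067
Numerator: 1.236067 - 1 = 0.236067
FV = $3,800.00 * 0.236067 / 0.0732 = $12,254.84

$12,254.84


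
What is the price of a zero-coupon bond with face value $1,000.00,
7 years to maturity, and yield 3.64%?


Formula: Price = FV / (1 + r)^n
Substituting: Price = $1,000.00 / (1 + 0.0364)^7
Discount factor: (1.0364)^7 = 1.284375
Price = $1,000.00 / 1.284375 = $778.59

$778.59


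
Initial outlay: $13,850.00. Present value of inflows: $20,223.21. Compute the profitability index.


Formula: PI = PV(cash flows) / initial investment
Substituting: PI = $20,223.21 / $13,850.00
PI = 1.4602

1.4602


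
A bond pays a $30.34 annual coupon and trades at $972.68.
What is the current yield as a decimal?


Formula: Current yield = annual coupon / price
Substituting: CY = $30.34 / $972.68
CY = 0.031192

0.031192


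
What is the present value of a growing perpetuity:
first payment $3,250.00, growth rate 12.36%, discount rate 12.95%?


Formula: PV = C / (r - g)
Spread: r - g = 0.1295 - 0.1236 = 0.0059
Substituting: PV = $3,250.00 / 0.0059
PV = $550,847.46

$550,847.46


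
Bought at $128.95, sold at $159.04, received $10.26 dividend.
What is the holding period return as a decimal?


Formula: HPR = (P1 - P0 + D) / P0
Gain: $159.04 - $128.95 + $10.26 = $40.35
HPR = $40.35 / $128.95 = 0.3129

0.3129


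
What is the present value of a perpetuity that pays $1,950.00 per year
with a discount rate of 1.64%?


Formula: PV = C / r
Substituting: PV = $1,950.00 / 0.0164
PV = $118,902.44

$118,902.44


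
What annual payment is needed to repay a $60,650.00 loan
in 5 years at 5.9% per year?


Formula: PMT = PV * r / (1 - (1+r)^(-n))
Denominator: 1 - (1 + 0.059)^(-5) = 0.249207
Numerator: $60,650.00 * 0.059 = 3578.35
PMT = 3578.35 / 0.249207 = $14,358.95

$14,358.95


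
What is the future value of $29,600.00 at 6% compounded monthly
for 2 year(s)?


Formula: FV = P * (1 + r/m)^(m*t)
Period rate: r/m = 0.06 / 12 = 0.005
Total periods: m*t = 12 * 2 = 24
Growth factor: (1 + 0.005)^24 = 1.12716
FV = $29,600.00 * 1.12716 = $33,363.93

$33,363.93


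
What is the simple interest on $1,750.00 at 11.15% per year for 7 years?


Formula: I = P * r * t
Substituting: I = $1,750.00 * 0.1115 * 7
Step: I = $1,750.00 * 0.7805
I = $1,365.88

$1,365.88


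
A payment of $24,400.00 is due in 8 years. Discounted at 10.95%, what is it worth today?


Formula: PV = FV / (1 + r)^n
Substituting: PV = $24,400.00 / (1 + 0.1095)^8
Discount factor: (1.1095)^8 = 2.296246
PV = $24,400.00 / 2.296246 = $10,626.04

$10,626.04


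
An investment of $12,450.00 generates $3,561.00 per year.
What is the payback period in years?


Formula: Payback = investment / annual cash flow
Substituting: Payback = $12,450.00 / $3,561.00
Payback = 3.4962 years

3.4962 years


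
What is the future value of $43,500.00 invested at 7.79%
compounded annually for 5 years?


Formula: FV = P * (1 + r)^n
Substituting: FV = $43,500.00 * (1 + 0.0779)^5
Growth factor: (1.0779)^5 = 1.455098
FV = $43,500.00 * 1.455098 = $63,296.78

$63,296.78


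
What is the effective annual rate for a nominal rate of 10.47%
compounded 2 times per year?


Formula: EAR = (1 + r/m)^m - 1
Period rate: r/m = 0.1047 / 2 = 0.05235
Compounding: (1 + 0.05235)^2 = 1.107441
EAR = 1.107441 - 1 = 0.107441

0.107441


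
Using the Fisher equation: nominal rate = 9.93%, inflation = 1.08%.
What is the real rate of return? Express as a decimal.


Formula: (1 + r_real) = (1 + r_nom) / (1 + inflation)
Substituting: (1 + r_real) = 1.0993 / 1.0108
(1 + r_real) = 1.087554
r_real = 1.087554 - 1 = 0.087554

0.087554


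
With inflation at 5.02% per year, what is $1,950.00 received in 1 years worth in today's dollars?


Formula: Real value = nominal / (1 + inflation)^years
Price level: (1 + 0.0502)^1 = 1.0502
Real value = $1,950.00 / 1.0502 = $1,856.79

$1,856.79


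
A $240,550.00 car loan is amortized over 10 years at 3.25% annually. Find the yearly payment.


Formula: PMT = PV * r / (1 - (1+r)^(-n))
Denominator: 1 - (1 + 0.0325)^(-10) = 0.273728
Numerator: $240,550.00 * 0.0325 = 7817.875
PMT = 7817.875 / 0.273728 = $28,560.76

$28,560.76


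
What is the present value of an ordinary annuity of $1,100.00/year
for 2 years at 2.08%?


Formula: PV = PMT * (1 - (1+r)^(-n)) / r
Discount factor: (1 + 0.0208)^(-2) = 0.959663
Bracket: 1 - 0.959663 = 0.040337
PV = $1,100.00 * 0.040337 / 0.0208 = $2,133.22

$2,133.22


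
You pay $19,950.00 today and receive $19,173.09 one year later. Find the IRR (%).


Formula: IRR = C1/C0 - 1
Substituting: IRR = $19,173.09 / $19,950.00 - 1
Ratio: 0.961057 - 1 = -0.038943
IRR = -3.8943%

-3.8943%


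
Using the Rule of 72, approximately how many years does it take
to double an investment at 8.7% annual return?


Formula: Years ≈ 72 / r
Substituting: Years ≈ 72 / 8.7
Years ≈ 8.3

8.3 years


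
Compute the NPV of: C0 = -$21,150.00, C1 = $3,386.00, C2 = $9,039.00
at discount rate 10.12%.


Formula: NPV = C0 + C1/(1+r) + C2/(1+r)^2
Discount C1: $3,386.00 / (1 + 0.1012) = $3,074.83
Discount C2: $9,039.00 / (1 + 0.1012)^2 = $7,453.98
NPV = -$21,150.00 + $3,074.83 + $7,453.98 = -$10,621.20

-$10,621.20


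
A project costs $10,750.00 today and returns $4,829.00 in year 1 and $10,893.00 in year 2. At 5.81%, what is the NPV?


Formula: NPV = C0 + C1/(1+r) + C2/(1+r)^2
Discount C1: $4,829.00 / (1 + 0.0581) = $4,563.84
Discount C2: $10,893.00 / (1 + 0.0581)^2 = $9,729.58
NPV = -$10,750.00 + $4,563.84 + $9,729.58 = $3,543.42

$3,543.42


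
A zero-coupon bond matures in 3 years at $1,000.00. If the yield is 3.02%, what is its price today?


Formula: Price = FV / (1 + r)^n
Substituting: Price = $1,000.00 / (1 + 0.0302)^3
Discount factor: (1.0302)^3 = 1.093364
Price = $1,000.00 / 1.093364 = $914.61

$914.61


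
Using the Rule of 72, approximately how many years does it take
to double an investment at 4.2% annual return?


Formula: Years ≈ 72 / r
Substituting: Years ≈ 72 / 4.2
Years ≈ 17.1

17.1 years


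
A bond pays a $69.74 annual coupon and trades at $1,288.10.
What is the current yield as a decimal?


Formula: Current yield = annual coupon / price
Substituting: CY = $69.74 / $1,288.10
CY = 0.054142

0.054142


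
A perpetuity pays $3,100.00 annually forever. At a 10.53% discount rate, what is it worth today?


Formula: PV = C / r
Substituting: PV = $3,100.00 / 0.1053
PV = $29,439.70

$29,439.70


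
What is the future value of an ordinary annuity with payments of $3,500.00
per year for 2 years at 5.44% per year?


Formula: FV = PMT * ((1+r)^n - 1) / r
Growth factor: (1 + 0.0544)^2 = 1.111759
Numerator: 1.111759 - 1 = 0.111759
FV = $3,500.00 * 0.111759 / 0.0544 = $7,190.40

$7,190.40


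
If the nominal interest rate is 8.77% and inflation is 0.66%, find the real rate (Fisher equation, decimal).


Formula: (1 + r_real) = (1 + r_nom) / (1 + inflation)
Substituting: (1 + r_real) = 1.0877 / 1.0066
(1 + r_real) = 1.080568
r_real = 1.080568 - 1 = 0.080568

0.080568


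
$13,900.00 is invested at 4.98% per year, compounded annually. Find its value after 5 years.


Formula: FV = P * (1 + r)^n
Substituting: FV = $13,900.00 * (1 + 0.0498)^5
Growth factor: (1.0498)^5 = 1.275067
FV = $13,900.00 * 1.275067 = $17,723.42

$17,723.42


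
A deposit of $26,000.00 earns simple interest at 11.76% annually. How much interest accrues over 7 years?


Formula: I = P * r * t
Substituting: I = $26,000.00 * 0.1176 * 7
Step: I = $26,000.00 * 0.8232
I = $21,403.20

$21,403.20


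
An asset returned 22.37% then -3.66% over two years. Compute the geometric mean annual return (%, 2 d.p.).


Formula: Geometric mean = ((1+r1)*(1+r2))^(1/2) - 1
Product: (1 + 0.2237) * (1 + -0.0366) = 1.2237 * 0.9634 = 1.178913
Square root: 1.178913^0.5 = 1.085777
Geometric mean = 1.085777 - 1 = 0.085777
As percentage: 8.58%

8.58%


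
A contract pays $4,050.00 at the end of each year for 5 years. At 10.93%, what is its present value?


Formula: PV = PMT * (1 - (1+r)^(-n)) / r
Discount factor: (1 + 0.1093)^(-5) = 0.595326
Bracket: 1 - 0.595326 = 0.404674
PV = $4,050.00 * 0.404674 / 0.1093 = $14,994.78

$14,994.78


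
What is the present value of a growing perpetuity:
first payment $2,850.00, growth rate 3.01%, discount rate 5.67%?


Formula: PV = C / (r - g)
Spread: r - g = 0.0567 - 0.0301 = 0.0266
Substituting: PV = $2,850.00 / 0.0266
PV = $107,142.86

$107,142.86


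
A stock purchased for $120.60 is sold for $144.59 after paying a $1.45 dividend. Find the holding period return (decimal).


Formula: HPR = (P1 - P0 + D) / P0
Gain: $144.59 - $120.60 + $1.45 = $25.44
HPR = $25.44 / $120.60 = 0.2109

0.2109


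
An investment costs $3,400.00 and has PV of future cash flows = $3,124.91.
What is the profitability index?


Formula: PI = PV(cash flows) / initial investment
Substituting: PI = $3,124.91 / $3,400.00
PI = 0.9191

0.9191


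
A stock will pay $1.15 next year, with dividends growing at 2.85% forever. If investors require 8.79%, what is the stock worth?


Formula: P = D1 / (r - g)
Spread: r - g = 0.0879 - 0.0285 = 0.0594
Substituting: P = $1.15 / 0.0594
P = $19.36

$19.36


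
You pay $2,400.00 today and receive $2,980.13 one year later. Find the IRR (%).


Formula: IRR = C1/C0 - 1
Substituting: IRR = $2,980.13 / $2,400.00 - 1
Ratio: 1.241721 - 1 = 0.241721
IRR = 24.1721%

24.1721%


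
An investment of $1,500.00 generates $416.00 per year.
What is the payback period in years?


Formula: Payback = investment / annual cash flow
Substituting: Payback = $1,500.00 / $416.00
Payback = 3.6058 years

3.6058 years


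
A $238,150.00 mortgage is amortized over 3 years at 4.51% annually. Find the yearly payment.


Formula: PMT = PV * r / (1 - (1+r)^(-n))
Denominator: 1 - (1 + 0.0451)^(-3) = 0.123955
Numerator: $238,150.00 * 0.0451 = 10740.565
PMT = 10740.565 / 0.123955 = $86,648.96

$86,648.96


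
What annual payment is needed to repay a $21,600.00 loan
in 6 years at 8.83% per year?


Formula: PMT = PV * r / (1 - (1+r)^(-n))
Denominator: 1 - (1 + 0.0883)^(-6) = 0.398122
Numerator: $21,600.00 * 0.0883 = 1907.28
PMT = 1907.28 / 0.398122 = $4,790.69

$4,790.69


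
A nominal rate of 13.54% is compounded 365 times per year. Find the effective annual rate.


Formula: EAR = (1 + r/m)^m - 1
Period rate: r/m = 0.1354 / 365 = 0.000371
Compounding: (1 + 0.000371)^365 = 1.144966
EAR = 1.144966 - 1 = 0.144966

0.144966


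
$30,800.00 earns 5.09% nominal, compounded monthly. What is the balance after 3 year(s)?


Formula: FV = P * (1 + r/m)^(m*t)
Period rate: r/m = 0.0509 / 12 = 0.004242
Total periods: m*t = 12 * 3 = 36
Growth factor: (1 + 0.004242)^36 = 1.164599
FV = $30,800.00 * 1.164599 = $35,869.66

$35,869.66


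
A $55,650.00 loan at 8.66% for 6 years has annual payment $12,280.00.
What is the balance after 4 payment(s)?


Formula: Balance = PV*(1+r)^k - PMT*((1+r)^k - 1)/r
Growth: (1 + 0.0866)^4 = 1.394051
Accumulated factor: ((1+r)^k - 1)/r = 4.550248
Balance = $55,650.00 * 1.394051 - $12,280.00 * 4.550248
Balance = $21,701.92

$21,701.92


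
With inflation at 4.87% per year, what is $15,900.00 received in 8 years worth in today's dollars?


Formula: Real value = nominal / (1 + inflation)^years
Price level: (1 + 0.0487)^8 = 1.462885
Real value = $15,900.00 / 1.462885 = $10,868.93

$10,868.93


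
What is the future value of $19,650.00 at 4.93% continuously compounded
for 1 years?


Formula: FV = P * e^(r*t)
Exponent: r*t = 0.0493 * 1 = 0.0493
e^(0.0493) = 1.050535
FV = $19,650.00 * 1.050535 = $20,643.02

$20,643.02


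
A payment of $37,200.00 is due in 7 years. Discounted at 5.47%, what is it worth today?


Formula: PV = FV / (1 + r)^n
Substituting: PV = $37,200.00 / (1 + 0.0547)^7
Discount factor: (1.0547)^7 = 1.451786
PV = $37,200.00 / 1.451786 = $25,623.61

$25,623.61


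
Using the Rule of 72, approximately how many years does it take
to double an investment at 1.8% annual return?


Formula: Years ≈ 72 / r
Substituting: Years ≈ 72 / 1.8
Years ≈ 40.0

40.0 years


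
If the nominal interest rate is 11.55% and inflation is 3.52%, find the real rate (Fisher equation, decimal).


Formula: (1 + r_real) = (1 + r_nom) / (1 + inflation)
Substituting: (1 + r_real) = 1.1155 / 1.0352
(1 + r_real) = 1.07757
r_real = 1.07757 - 1 = 0.07757

0.07757


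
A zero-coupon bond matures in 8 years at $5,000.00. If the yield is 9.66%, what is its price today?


Formula: Price = FV / (1 + r)^n
Substituting: Price = $5,000.00 / (1 + 0.0966)^8
Discount factor: (1.0966)^8 = 2.091154
Price = $5,000.00 / 2.091154 = $2,391.02

$2,391.02


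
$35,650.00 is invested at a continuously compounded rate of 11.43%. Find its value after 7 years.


Formula: FV = P * e^(r*t)
Exponent: r*t = 0.1143 * 7 = 0.8001
e^(0.8001) = 2.225763
FV = $35,650.00 * 2.225763 = $79,348.47

$79,348.47


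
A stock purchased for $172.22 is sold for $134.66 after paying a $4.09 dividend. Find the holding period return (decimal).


Formula: HPR = (P1 - P0 + D) / P0
Gain: $134.66 - $172.22 + $4.09 = -$33.47
HPR = -$33.47 / $172.22 = -0.1943

-0.1943


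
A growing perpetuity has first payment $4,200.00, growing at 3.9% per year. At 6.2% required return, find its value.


Formula: PV = C / (r - g)
Spread: r - g = 0.062 - 0.039 = 0.023
Substituting: PV = $4,200.00 / 0.023
PV = $182,608.70

$182,608.70


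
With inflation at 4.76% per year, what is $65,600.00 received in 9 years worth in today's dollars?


Formula: Real value = nominal / (1 + inflation)^years
Price level: (1 + 0.0476)^9 = 1.519705
Real value = $65,600.00 / 1.519705 = $43,166.26

$43,166.26


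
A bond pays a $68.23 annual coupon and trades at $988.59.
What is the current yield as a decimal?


Formula: Current yield = annual coupon / price
Substituting: CY = $68.23 / $988.59
CY = 0.069017

0.069017


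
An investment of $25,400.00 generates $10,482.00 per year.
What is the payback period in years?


Formula: Payback = investment / annual cash flow
Substituting: Payback = $25,400.00 / $10,482.00
Payback = 2.4232 years

2.4232 years


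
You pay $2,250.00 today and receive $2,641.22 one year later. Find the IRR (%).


Formula: IRR = C1/C0 - 1
Substituting: IRR = $2,641.22 / $2,250.00 - 1
Ratio: 1.173876 - 1 = 0.173876
IRR = 17.3876%

17.3876%


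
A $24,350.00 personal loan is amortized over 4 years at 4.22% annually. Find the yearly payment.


Formula: PMT = PV * r / (1 - (1+r)^(-n))
Denominator: 1 - (1 + 0.0422)^(-4) = 0.152391
Numerator: $24,350.00 * 0.0422 = 1027.57
PMT = 1027.57 / 0.152391 = $6,743.00

$6,743.00


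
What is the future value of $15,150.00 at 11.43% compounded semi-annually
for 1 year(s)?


Formula: FV = P * (1 + r/m)^(m*t)
Period rate: r/m = 0.1143 / 2 = 0.05715
Total periods: m*t = 2 * 1 = 2
Growth factor: (1 + 0.05715)^2 = 1.117566
FV = $15,150.00 * 1.117566 = $16,931.13

$16,931.13


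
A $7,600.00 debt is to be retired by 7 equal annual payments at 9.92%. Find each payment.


Formula: PMT = PV * r / (1 - (1+r)^(-n))
Denominator: 1 - (1 + 0.0992)^(-7) = 0.484222
Numerator: $7,600.00 * 0.0992 = 753.92
PMT = 753.92 / 0.484222 = $1,556.97

$1,556.97


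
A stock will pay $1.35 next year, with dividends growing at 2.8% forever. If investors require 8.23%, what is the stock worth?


Formula: P = D1 / (r - g)
Spread: r - g = 0.0823 - 0.028 = 0.0543
Substituting: P = $1.35 / 0.0543
P = $24.86

$24.86


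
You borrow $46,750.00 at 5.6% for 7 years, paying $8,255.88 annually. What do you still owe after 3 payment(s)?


Formula: Balance = PV*(1+r)^k - PMT*((1+r)^k - 1)/r
Growth: (1 + 0.056)^3 = 1.177584
Accumulated factor: ((1+r)^k - 1)/r = 3.171136
Balance = $46,750.00 * 1.177584 - $8,255.88 * 3.171136
Balance = $28,871.52

$28,871.52


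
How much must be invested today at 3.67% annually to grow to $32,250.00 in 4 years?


Formula: PV = FV / (1 + r)^n
Substituting: PV = $32,250.00 / (1 + 0.0367)^4
Discount factor: (1.0367)^4 = 1.155081
PV = $32,250.00 / 1.155081 = $27,920.12

$27,920.12


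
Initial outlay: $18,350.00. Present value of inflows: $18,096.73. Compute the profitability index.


Formula: PI = PV(cash flows) / initial investment
Substituting: PI = $18,096.73 / $18,350.00
PI = 0.9862

0.9862


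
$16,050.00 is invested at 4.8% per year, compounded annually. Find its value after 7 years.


Formula: FV = P * (1 + r)^n
Substituting: FV = $16,050.00 * (1 + 0.048)^7
Growth factor: (1.048)^7 = 1.388446
FV = $16,050.00 * 1.388446 = $22,284.56

$22,284.56


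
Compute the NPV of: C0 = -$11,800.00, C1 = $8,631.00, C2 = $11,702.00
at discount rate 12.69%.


Formula: NPV = C0 + C1/(1+r) + C2/(1+r)^2
Discount C1: $8,631.00 / (1 + 0.1269) = $7,659.06
Discount C2: $11,702.00 / (1 + 0.1269)^2 = $9,214.87
NPV = -$11,800.00 + $7,659.06 + $9,214.87 = $5,073.94

$5,073.94


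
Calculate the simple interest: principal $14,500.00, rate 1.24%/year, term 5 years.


Formula: I = P * r * t
Substituting: I = $14,500.00 * 0.0124 * 5
Step: I = $14,500.00 * 0.062
I = $899.00

$899.00


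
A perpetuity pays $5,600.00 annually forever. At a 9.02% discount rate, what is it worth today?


Formula: PV = C / r
Substituting: PV = $5,600.00 / 0.0902
PV = $62,084.26

$62,084.26


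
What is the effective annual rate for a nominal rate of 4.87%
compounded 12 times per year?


Formula: EAR = (1 + r/m)^m - 1
Period rate: r/m = 0.0487 / 12 = 0.004058
Compounding: (1 + 0.004058)^12 = 1.049802
EAR = 1.049802 - 1 = 0.049802

0.049802


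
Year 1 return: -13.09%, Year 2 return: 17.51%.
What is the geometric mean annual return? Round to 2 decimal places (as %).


Formula: Geometric mean = ((1+r1)*(1+r2))^(1/2) - 1
Product: (1 + -0.1309) * (1 + 0.1751) = 0.8691 * 1.1751 = 1.021279
Square root: 1.021279^0.5 = 1.010584
Geometric mean = 1.010584 - 1 = 0.010584
As percentage: 1.06%

1.06%


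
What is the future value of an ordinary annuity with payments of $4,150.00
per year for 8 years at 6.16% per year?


Formula: FV = PMT * ((1+r)^n - 1) / r
Growth factor: (1 + 0.0616)^8 = 1.613197
Numerator: 1.613197 - 1 = 0.613197
FV = $4,150.00 * 0.613197 / 0.0616 = $41,311.13

$41,311.13


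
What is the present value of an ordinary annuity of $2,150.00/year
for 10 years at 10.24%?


Formula: PV = PMT * (1 - (1+r)^(-n)) / r
Discount factor: (1 + 0.1024)^(-10) = 0.377232
Bracket: 1 - 0.377232 = 0.622768
PV = $2,150.00 * 0.622768 / 0.1024 = $13,075.71

$13,075.71


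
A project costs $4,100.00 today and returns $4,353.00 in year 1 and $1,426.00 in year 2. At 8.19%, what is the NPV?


Formula: NPV = C0 + C1/(1+r) + C2/(1+r)^2
Discount C1: $4,353.00 / (1 + 0.0819) = $4,023.48
Discount C2: $1,426.00 / (1 + 0.0819)^2 = $1,218.27
NPV = -$4,100.00 + $4,023.48 + $1,218.27 = $1,141.75

$1,141.75


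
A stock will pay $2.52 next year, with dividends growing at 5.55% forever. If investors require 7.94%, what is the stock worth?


Formula: P = D1 / (r - g)
Spread: r - g = 0.0794 - 0.0555 = 0.0239
Substituting: P = $2.52 / 0.0239
P = $105.44

$105.44


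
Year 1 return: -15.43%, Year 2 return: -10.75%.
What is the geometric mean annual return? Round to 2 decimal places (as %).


Formula: Geometric mean = ((1+r1)*(1+r2))^(1/2) - 1
Product: (1 + -0.1543) * (1 + -0.1075) = 0.8457 * 0.8925 = 0.754787
Square root: 0.754787^0.5 = 0.868785
Geometric mean = 0.868785 - 1 = -0.131215
As percentage: -13.12%

-13.12%


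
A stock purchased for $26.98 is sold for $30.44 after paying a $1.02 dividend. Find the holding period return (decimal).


Formula: HPR = (P1 - P0 + D) / P0
Gain: $30.44 - $26.98 + $1.02 = $4.48
HPR = $4.48 / $26.98 = 0.166

0.166


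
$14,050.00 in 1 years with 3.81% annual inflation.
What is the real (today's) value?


Formula: Real value = nominal / (1 + inflation)^years
Price level: (1 + 0.0381)^1 = 1.0381
Real value = $14,050.00 / 1.0381 = $13,534.34

$13,534.34


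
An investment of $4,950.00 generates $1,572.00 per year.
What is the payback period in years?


Formula: Payback = investment / annual cash flow
Substituting: Payback = $4,950.00 / $1,572.00
Payback = 3.1489 years

3.1489 years


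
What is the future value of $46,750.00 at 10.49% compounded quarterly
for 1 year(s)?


Formula: FV = P * (1 + r/m)^(m*t)
Period rate: r/m = 0.1049 / 4 = 0.026225
Total periods: m*t = 4 * 1 = 4
Growth factor: (1 + 0.026225)^4 = 1.109099
FV = $46,750.00 * 1.109099 = $51,850.38

$51,850.38


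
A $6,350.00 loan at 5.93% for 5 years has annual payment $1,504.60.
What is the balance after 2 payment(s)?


Formula: Balance = PV*(1+r)^k - PMT*((1+r)^k - 1)/r
Growth: (1 + 0.0593)^2 = 1.122116
Accumulated factor: ((1+r)^k - 1)/r = 2.0593
Balance = $6,350.00 * 1.122116 - $1,504.60 * 2.0593
Balance = $4,027.02

$4,027.02


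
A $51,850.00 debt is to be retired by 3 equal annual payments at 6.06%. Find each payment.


Formula: PMT = PV * r / (1 - (1+r)^(-n))
Denominator: 1 - (1 + 0.0606)^(-3) = 0.161805
Numerator: $51,850.00 * 0.0606 = 3142.11
PMT = 3142.11 / 0.161805 = $19,419.13

$19,419.13


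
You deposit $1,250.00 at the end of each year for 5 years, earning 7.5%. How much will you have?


Formula: FV = PMT * ((1+r)^n - 1) / r
Growth factor: (1 + 0.075)^5 = 1.435629
Numerator: 1.435629 - 1 = 0.435629
FV = $1,250.00 * 0.435629 / 0.075 = $7,260.49

$7,260.49


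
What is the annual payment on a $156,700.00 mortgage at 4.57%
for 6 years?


Formula: PMT = PV * r / (1 - (1+r)^(-n))
Denominator: 1 - (1 + 0.0457)^(-6) = 0.235183
Numerator: $156,700.00 * 0.0457 = 7161.19
PMT = 7161.19 / 0.235183 = $30,449.40

$30,449.40


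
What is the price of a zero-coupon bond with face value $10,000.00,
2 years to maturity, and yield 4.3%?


Formula: Price = FV / (1 + r)^n
Substituting: Price = $10,000.00 / (1 + 0.043)^2
Discount factor: (1.043)^2 = 1.087849
Price = $10,000.00 / 1.087849 = $9,192.45

$9,192.45


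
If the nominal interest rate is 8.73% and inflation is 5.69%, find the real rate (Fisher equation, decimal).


Formula: (1 + r_real) = (1 + r_nom) / (1 + inflation)
Substituting: (1 + r_real) = 1.0873 / 1.0569
(1 + r_real) = 1.028763
r_real = 1.028763 - 1 = 0.028763

0.028763


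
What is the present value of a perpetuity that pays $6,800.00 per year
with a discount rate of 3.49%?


Formula: PV = C / r
Substituting: PV = $6,800.00 / 0.0349
PV = $194,842.41

$194,842.41


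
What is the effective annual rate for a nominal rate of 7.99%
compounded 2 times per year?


Formula: EAR = (1 + r/m)^m - 1
Period rate: r/m = 0.0799 / 2 = 0.03995
Compounding: (1 + 0.03995)^2 = 1.081496
EAR = 1.081496 - 1 = 0.081496

0.081496


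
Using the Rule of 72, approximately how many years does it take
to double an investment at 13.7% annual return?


Formula: Years ≈ 72 / r
Substituting: Years ≈ 72 / 13.7
Years ≈ 5.3

5.3 years


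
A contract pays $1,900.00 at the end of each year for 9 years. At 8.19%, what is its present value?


Formula: PV = PMT * (1 - (1+r)^(-n)) / r
Discount factor: (1 + 0.0819)^(-9) = 0.492398
Bracket: 1 - 0.492398 = 0.507602
PV = $1,900.00 * 0.507602 / 0.0819 = $11,775.88

$11,775.88


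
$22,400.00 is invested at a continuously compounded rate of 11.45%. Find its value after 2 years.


Formula: FV = P * e^(r*t)
Exponent: r*t = 0.1145 * 2 = 0.229
e^(0.229) = 1.257342
FV = $22,400.00 * 1.257342 = $28,164.46

$28,164.46


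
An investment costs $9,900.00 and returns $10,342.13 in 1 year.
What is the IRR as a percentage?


Formula: IRR = C1/C0 - 1
Substituting: IRR = $10,342.13 / $9,900.00 - 1
Ratio: 1.04466 - 1 = 0.04466
IRR = 4.466%

4.466%


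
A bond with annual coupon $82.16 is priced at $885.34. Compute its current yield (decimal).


Formula: Current yield = annual coupon / price
Substituting: CY = $82.16 / $885.34
CY = 0.092801

0.092801


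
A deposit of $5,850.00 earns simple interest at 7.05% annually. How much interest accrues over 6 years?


Formula: I = P * r * t
Substituting: I = $5,850.00 * 0.0705 * 6
Step: I = $5,850.00 * 0.423
I = $2,474.55

$2,474.55


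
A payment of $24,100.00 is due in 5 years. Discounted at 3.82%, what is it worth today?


Formula: PV = FV / (1 + r)^n
Substituting: PV = $24,100.00 / (1 + 0.0382)^5
Discount factor: (1.0382)^5 = 1.206161
PV = $24,100.00 / 1.206161 = $19,980.76

$19,980.76


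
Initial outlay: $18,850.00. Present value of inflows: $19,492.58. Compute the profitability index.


Formula: PI = PV(cash flows) / initial investment
Substituting: PI = $19,492.58 / $18,850.00
PI = 1.0341

1.0341


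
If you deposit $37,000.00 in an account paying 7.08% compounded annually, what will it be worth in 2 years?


Formula: FV = P * (1 + r)^n
Substituting: FV = $37,000.00 * (1 + 0.0708)^2
Growth factor: (1.0708)^2 = 1.146613
FV = $37,000.00 * 1.146613 = $42,424.67

$42,424.67


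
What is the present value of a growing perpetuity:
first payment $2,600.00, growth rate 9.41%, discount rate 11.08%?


Formula: PV = C / (r - g)
Spread: r - g = 0.1108 - 0.0941 = 0.0167
Substituting: PV = $2,600.00 / 0.0167
PV = $155,688.62

$155,688.62


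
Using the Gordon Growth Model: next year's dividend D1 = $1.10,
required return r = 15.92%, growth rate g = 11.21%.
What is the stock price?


Formula: P = D1 / (r - g)
Spread: r - g = 0.1592 - 0.1121 = 0.0471
Substituting: P = $1.10 / 0.0471
P = $23.35

$23.35


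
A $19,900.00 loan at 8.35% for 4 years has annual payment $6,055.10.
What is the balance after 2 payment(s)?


Formula: Balance = PV*(1+r)^k - PMT*((1+r)^k - 1)/r
Growth: (1 + 0.0835)^2 = 1.173972
Accumulated factor: ((1+r)^k - 1)/r = 2.0835
Balance = $19,900.00 * 1.173972 - $6,055.10 * 2.0835
Balance = $10,746.25

$10,746.25


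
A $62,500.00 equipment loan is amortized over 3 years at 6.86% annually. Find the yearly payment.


Formula: PMT = PV * r / (1 - (1+r)^(-n))
Denominator: 1 - (1 + 0.0686)^(-3) = 0.18049
Numerator: $62,500.00 * 0.0686 = 4287.5
PMT = 4287.5 / 0.18049 = $23,754.84

$23,754.84


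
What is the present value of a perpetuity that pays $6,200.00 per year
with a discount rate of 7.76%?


Formula: PV = C / r
Substituting: PV = $6,200.00 / 0.0776
PV = $79,896.91

$79,896.91


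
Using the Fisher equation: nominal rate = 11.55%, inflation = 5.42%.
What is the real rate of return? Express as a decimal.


Formula: (1 + r_real) = (1 + r_nom) / (1 + inflation)
Substituting: (1 + r_real) = 1.1155 / 1.0542
(1 + r_real) = 1.058148
r_real = 1.058148 - 1 = 0.058148

0.058148


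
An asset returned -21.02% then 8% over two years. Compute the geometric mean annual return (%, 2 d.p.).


Formula: Geometric mean = ((1+r1)*(1+r2))^(1/2) - 1
Product: (1 + -0.2102) * (1 + 0.08) = 0.7898 * 1.08 = 0.852984
Square root: 0.852984^0.5 = 0.923571
Geometric mean = 0.923571 - 1 = -0.076429
As percentage: -7.64%

-7.64%


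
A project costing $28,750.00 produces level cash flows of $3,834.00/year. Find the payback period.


Formula: Payback = investment / annual cash flow
Substituting: Payback = $28,750.00 / $3,834.00
Payback = 7.4987 years

7.4987 years


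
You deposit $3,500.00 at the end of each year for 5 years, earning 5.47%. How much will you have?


Formula: FV = PMT * ((1+r)^n - 1) / r
Growth factor: (1 + 0.0547)^5 = 1.305103
Numerator: 1.305103 - 1 = 0.305103
FV = $3,500.00 * 0.305103 / 0.0547 = $19,522.12

$19,522.12


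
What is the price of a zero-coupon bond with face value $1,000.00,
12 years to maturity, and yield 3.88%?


Formula: Price = FV / (1 + r)^n
Substituting: Price = $1,000.00 / (1 + 0.0388)^12
Discount factor: (1.0388)^12 = 1.579004
Price = $1,000.00 / 1.579004 = $633.31

$633.31


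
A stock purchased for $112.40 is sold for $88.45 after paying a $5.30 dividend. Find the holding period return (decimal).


Formula: HPR = (P1 - P0 + D) / P0
Gain: $88.45 - $112.40 + $5.30 = -$18.65
HPR = -$18.65 / $112.40 = -0.1659

-0.1659


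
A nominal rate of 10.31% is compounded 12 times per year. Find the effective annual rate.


Formula: EAR = (1 + r/m)^m - 1
Period rate: r/m = 0.1031 / 12 = 0.008592
Compounding: (1 + 0.008592)^12 = 1.108114
EAR = 1.108114 - 1 = 0.108114

0.108114


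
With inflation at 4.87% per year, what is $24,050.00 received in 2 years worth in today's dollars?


Formula: Real value = nominal / (1 + inflation)^years
Price level: (1 + 0.0487)^2 = 1.099772
Real value = $24,050.00 / 1.099772 = $21,868.18

$21,868.18


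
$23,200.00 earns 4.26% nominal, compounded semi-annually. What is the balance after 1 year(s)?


Formula: FV = P * (1 + r/m)^(m*t)
Period rate: r/m = 0.0426 / 2 = 0.0213
Total periods: m*t = 2 * 1 = 2
Growth factor: (1 + 0.0213)^2 = 1.043054
FV = $23,200.00 * 1.043054 = $24,198.85

$24,198.85


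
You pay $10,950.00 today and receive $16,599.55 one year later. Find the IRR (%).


Formula: IRR = C1/C0 - 1
Substituting: IRR = $16,599.55 / $10,950.00 - 1
Ratio: 1.515941 - 1 = 0.515941
IRR = 51.5941%

51.5941%


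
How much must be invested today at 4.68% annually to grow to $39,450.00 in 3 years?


Formula: PV = FV / (1 + r)^n
Substituting: PV = $39,450.00 / (1 + 0.0468)^3
Discount factor: (1.0468)^3 = 1.147073
PV = $39,450.00 / 1.147073 = $34,391.88

$34,391.88


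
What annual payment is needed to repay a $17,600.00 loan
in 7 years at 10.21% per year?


Formula: PMT = PV * r / (1 - (1+r)^(-n))
Denominator: 1 - (1 + 0.1021)^(-7) = 0.493647
Numerator: $17,600.00 * 0.1021 = 1796.96
PMT = 1796.96 / 0.493647 = $3,640.17

$3,640.17


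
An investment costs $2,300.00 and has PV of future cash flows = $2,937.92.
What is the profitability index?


Formula: PI = PV(cash flows) / initial investment
Substituting: PI = $2,937.92 / $2,300.00
PI = 1.2774

1.2774


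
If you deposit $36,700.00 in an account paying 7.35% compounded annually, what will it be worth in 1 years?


Formula: FV = P * (1 + r)^n
Substituting: FV = $36,700.00 * (1 + 0.0735)^1
Growth factor: (1.0735)^1 = 1.0735
FV = $36,700.00 * 1.0735 = $39,397.45

$39,397.45


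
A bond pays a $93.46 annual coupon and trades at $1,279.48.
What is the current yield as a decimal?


Formula: Current yield = annual coupon / price
Substituting: CY = $93.46 / $1,279.48
CY = 0.073045

0.073045


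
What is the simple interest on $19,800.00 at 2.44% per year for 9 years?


Formula: I = P * r * t
Substituting: I = $19,800.00 * 0.0244 * 9
Step: I = $19,800.00 * 0.2196
I = $4,348.08

$4,348.08


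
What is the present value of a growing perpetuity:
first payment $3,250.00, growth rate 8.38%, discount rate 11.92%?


Formula: PV = C / (r - g)
Spread: r - g = 0.1192 - 0.0838 = 0.0354
Substituting: PV = $3,250.00 / 0.0354
PV = $91,807.91

$91,807.91


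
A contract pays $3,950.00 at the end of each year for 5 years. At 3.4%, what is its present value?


Formula: PV = PMT * (1 - (1+r)^(-n)) / r
Discount factor: (1 + 0.034)^(-5) = 0.846052
Bracket: 1 - 0.846052 = 0.153948
PV = $3,950.00 * 0.153948 / 0.034 = $17,885.08

$17,885.08


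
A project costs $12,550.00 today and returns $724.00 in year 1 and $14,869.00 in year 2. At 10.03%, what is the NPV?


Formula: NPV = C0 + C1/(1+r) + C2/(1+r)^2
Discount C1: $724.00 / (1 + 0.1003) = $658.00
Discount C2: $14,869.00 / (1 + 0.1003)^2 = $12,281.73
NPV = -$12,550.00 + $658.00 + $12,281.73 = $389.73

$389.73


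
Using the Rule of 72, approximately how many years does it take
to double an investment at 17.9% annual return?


Formula: Years ≈ 72 / r
Substituting: Years ≈ 72 / 17.9
Years ≈ 4.0

4.0 years


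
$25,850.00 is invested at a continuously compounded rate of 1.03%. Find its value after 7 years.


Formula: FV = P * e^(r*t)
Exponent: r*t = 0.0103 * 7 = 0.0721
e^(0.0721) = 1.074763
FV = $25,850.00 * 1.074763 = $27,782.62

$27,782.62
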